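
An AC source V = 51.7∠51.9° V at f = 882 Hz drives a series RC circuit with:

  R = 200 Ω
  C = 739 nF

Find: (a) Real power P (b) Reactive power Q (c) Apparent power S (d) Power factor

Step 1 — Angular frequency: ω = 2π·f = 2π·882 = 5542 rad/s.
Step 2 — Component impedances:
  R: Z = R = 200 Ω
  C: Z = 1/(jωC) = -j/(ω·C) = 0 - j244.2 Ω
Step 3 — Series combination: Z_total = R + C = 200 - j244.2 Ω = 315.6∠-50.7° Ω.
Step 4 — Source phasor: V = 51.7∠51.9° V = 31.9 + j40.68 V.
Step 5 — Current: I = V / Z = -0.03568 + j0.1599 A = 0.1638∠102.6° A.
Step 6 — Complex power: S = V·I* = 5.366 - j6.551 VA.
Step 7 — Real power: P = Re(S) = 5.366 W.
Step 8 — Reactive power: Q = Im(S) = -6.551 VAR.
Step 9 — Apparent power: |S| = 8.468 VA.
Step 10 — Power factor: PF = P/|S| = 0.6337 (leading).

(a) P = 5.366 W  (b) Q = -6.551 VAR  (c) S = 8.468 VA  (d) PF = 0.6337 (leading)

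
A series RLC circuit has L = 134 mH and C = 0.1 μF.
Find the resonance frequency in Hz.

Step 1 — Resonance condition Im(Z)=0 gives ω₀ = 1/√(LC).
Step 2 — ω₀ = 1/√(0.134·1e-07) = 8639 rad/s.
Step 3 — f₀ = ω₀/(2π) = 1375 Hz.

f₀ = 1375 Hz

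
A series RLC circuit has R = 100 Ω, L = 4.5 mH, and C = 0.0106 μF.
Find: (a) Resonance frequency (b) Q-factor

Step 1 — Resonance condition Im(Z)=0 gives ω₀ = 1/√(LC).
Step 2 — ω₀ = 1/√(0.0045·1.06e-08) = 1.448e+05 rad/s.
Step 3 — f₀ = ω₀/(2π) = 2.304e+04 Hz.
Step 4 — Series Q: Q = ω₀L/R = 1.448e+05·0.0045/100 = 6.516.

(a) f₀ = 2.304e+04 Hz  (b) Q = 6.516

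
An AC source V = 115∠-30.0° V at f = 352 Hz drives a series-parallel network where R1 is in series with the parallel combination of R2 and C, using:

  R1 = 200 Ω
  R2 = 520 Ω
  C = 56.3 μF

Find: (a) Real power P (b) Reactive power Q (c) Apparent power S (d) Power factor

Step 1 — Angular frequency: ω = 2π·f = 2π·352 = 2212 rad/s.
Step 2 — Component impedances:
  R1: Z = R = 200 Ω
  R2: Z = R = 520 Ω
  C: Z = 1/(jωC) = -j/(ω·C) = 0 - j8.031 Ω
Step 3 — Parallel branch: R2 || C = 1/(1/R2 + 1/C) = 0.124 - j8.029 Ω.
Step 4 — Series with R1: Z_total = R1 + (R2 || C) = 200.1 - j8.029 Ω = 200.3∠-2.3° Ω.
Step 5 — Source phasor: V = 115∠-30.0° V = 99.59 - j57.5 V.
Step 6 — Current: I = V / Z = 0.5084 - j0.2669 A = 0.5742∠-27.7° A.
Step 7 — Complex power: S = V·I* = 65.98 - j2.647 VA.
Step 8 — Real power: P = Re(S) = 65.98 W.
Step 9 — Reactive power: Q = Im(S) = -2.647 VAR.
Step 10 — Apparent power: |S| = 66.03 VA.
Step 11 — Power factor: PF = P/|S| = 0.9992 (leading).

(a) P = 65.98 W  (b) Q = -2.647 VAR  (c) S = 66.03 VA  (d) PF = 0.9992 (leading)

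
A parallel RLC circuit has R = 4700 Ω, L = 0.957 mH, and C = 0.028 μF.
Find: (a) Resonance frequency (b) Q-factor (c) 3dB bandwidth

Step 1 — Resonance: ω₀ = 1/√(LC) = 1/√(0.000957·2.8e-08) = 1.932e+05 rad/s.
Step 2 — f₀ = ω₀/(2π) = 3.075e+04 Hz.
Step 3 — Parallel Q: Q = R/(ω₀L) = 4700/(1.932e+05·0.000957) = 25.42.
Step 4 — Bandwidth: Δω = ω₀/Q = 7599 rad/s; BW = Δω/(2π) = 1209 Hz.

(a) f₀ = 3.075e+04 Hz  (b) Q = 25.42  (c) BW = 1209 Hz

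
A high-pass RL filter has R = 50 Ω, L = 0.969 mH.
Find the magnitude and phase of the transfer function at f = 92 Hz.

Step 1 — Angular frequency: ω = 2π·92 = 578.1 rad/s.
Step 2 — Transfer function: H(jω) = jωL/(R + jωL).
Step 3 — Numerator jωL = j·0.5601; denominator R + jωL = 50 + j0.5601.
Step 4 — H = 0.0001255 + j0.0112.
Step 5 — Magnitude: |H| = 0.0112 (-39.0 dB); phase: φ = 89.4°.

|H| = 0.0112 (-39.0 dB), φ = 89.4°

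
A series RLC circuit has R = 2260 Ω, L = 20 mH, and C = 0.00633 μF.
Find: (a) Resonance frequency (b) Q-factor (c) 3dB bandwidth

Step 1 — Resonance condition Im(Z)=0 gives ω₀ = 1/√(LC).
Step 2 — ω₀ = 1/√(0.02·6.33e-09) = 8.888e+04 rad/s.
Step 3 — f₀ = ω₀/(2π) = 1.415e+04 Hz.
Step 4 — Series Q: Q = ω₀L/R = 8.888e+04·0.02/2260 = 0.7865.
Step 5 — 3dB bandwidth: Δω = ω₀/Q = 1.13e+05 rad/s; BW = Δω/(2π) = 1.798e+04 Hz.

(a) f₀ = 1.415e+04 Hz  (b) Q = 0.7865  (c) BW = 1.798e+04 Hz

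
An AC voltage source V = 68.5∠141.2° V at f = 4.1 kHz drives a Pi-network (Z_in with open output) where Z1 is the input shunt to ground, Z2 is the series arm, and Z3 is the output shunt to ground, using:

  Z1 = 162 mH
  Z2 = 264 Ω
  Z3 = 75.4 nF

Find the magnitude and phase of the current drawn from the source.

Step 1 — Angular frequency: ω = 2π·f = 2π·4100 = 2.576e+04 rad/s.
Step 2 — Component impedances:
  Z1: Z = jωL = j·2.576e+04·0.162 = 0 + j4173 Ω
  Z2: Z = R = 264 Ω
  Z3: Z = 1/(jωC) = -j/(ω·C) = 0 - j514.8 Ω
Step 3 — With open output, the series arm Z2 and the output shunt Z3 appear in series to ground: Z2 + Z3 = 264 - j514.8 Ω.
Step 4 — Parallel with input shunt Z1: Z_in = Z1 || (Z2 + Z3) = 341.8 - j562.6 Ω = 658.3∠-58.7° Ω.
Step 5 — Source phasor: V = 68.5∠141.2° V = -53.38 + j42.92 V.
Step 6 — Ohm's law: I = V / Z_total = (-53.38 + j42.92) / (341.8 - j562.6) = -0.09783 - j0.03546 A.
Step 7 — Convert to polar: |I| = 0.1041 A, ∠I = -160.1°.

I = 0.1041∠-160.1° A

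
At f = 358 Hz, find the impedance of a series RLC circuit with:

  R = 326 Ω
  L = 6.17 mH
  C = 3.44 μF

Step 1 — Angular frequency: ω = 2π·f = 2π·358 = 2249 rad/s.
Step 2 — Component impedances:
  R: Z = R = 326 Ω
  L: Z = jωL = j·2249·0.00617 = 0 + j13.88 Ω
  C: Z = 1/(jωC) = -j/(ω·C) = 0 - j129.2 Ω
Step 3 — Series combination: Z_total = R + L + C = 326 - j115.4 Ω = 345.8∠-19.5° Ω.

Z = 326 - j115.4 Ω = 345.8∠-19.5° Ω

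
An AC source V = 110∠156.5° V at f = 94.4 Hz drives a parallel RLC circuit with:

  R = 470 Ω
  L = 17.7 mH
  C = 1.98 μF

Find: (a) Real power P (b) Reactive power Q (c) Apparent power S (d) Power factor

Step 1 — Angular frequency: ω = 2π·f = 2π·94.4 = 593.1 rad/s.
Step 2 — Component impedances:
  R: Z = R = 470 Ω
  L: Z = jωL = j·593.1·0.0177 = 0 + j10.5 Ω
  C: Z = 1/(jωC) = -j/(ω·C) = 0 - j851.5 Ω
Step 3 — Parallel combination: 1/Z_total = 1/R + 1/L + 1/C; Z_total = 0.2403 + j10.62 Ω = 10.63∠88.7° Ω.
Step 4 — Source phasor: V = 110∠156.5° V = -100.9 + j43.86 V.
Step 5 — Current: I = V / Z = 3.912 + j9.584 A = 10.35∠67.8° A.
Step 6 — Complex power: S = V·I* = 25.74 + j1138 VA.
Step 7 — Real power: P = Re(S) = 25.74 W.
Step 8 — Reactive power: Q = Im(S) = 1138 VAR.
Step 9 — Apparent power: |S| = 1139 VA.
Step 10 — Power factor: PF = P/|S| = 0.02261 (lagging).

(a) P = 25.74 W  (b) Q = 1138 VAR  (c) S = 1139 VA  (d) PF = 0.02261 (lagging)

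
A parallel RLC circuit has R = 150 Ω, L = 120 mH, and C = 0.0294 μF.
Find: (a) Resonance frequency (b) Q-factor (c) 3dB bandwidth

Step 1 — Resonance: ω₀ = 1/√(LC) = 1/√(0.12·2.94e-08) = 1.684e+04 rad/s.
Step 2 — f₀ = ω₀/(2π) = 2680 Hz.
Step 3 — Parallel Q: Q = R/(ω₀L) = 150/(1.684e+04·0.12) = 0.07425.
Step 4 — Bandwidth: Δω = ω₀/Q = 2.268e+05 rad/s; BW = Δω/(2π) = 3.609e+04 Hz.

(a) f₀ = 2680 Hz  (b) Q = 0.07425  (c) BW = 3.609e+04 Hz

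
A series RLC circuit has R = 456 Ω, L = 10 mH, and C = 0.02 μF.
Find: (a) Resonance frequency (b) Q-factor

Step 1 — Resonance condition Im(Z)=0 gives ω₀ = 1/√(LC).
Step 2 — ω₀ = 1/√(0.01·2e-08) = 7.071e+04 rad/s.
Step 3 — f₀ = ω₀/(2π) = 1.125e+04 Hz.
Step 4 — Series Q: Q = ω₀L/R = 7.071e+04·0.01/456 = 1.551.

(a) f₀ = 1.125e+04 Hz  (b) Q = 1.551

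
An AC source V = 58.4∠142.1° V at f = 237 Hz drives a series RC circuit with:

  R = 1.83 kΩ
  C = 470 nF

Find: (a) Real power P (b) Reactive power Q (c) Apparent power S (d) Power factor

Step 1 — Angular frequency: ω = 2π·f = 2π·237 = 1489 rad/s.
Step 2 — Component impedances:
  R: Z = R = 1830 Ω
  C: Z = 1/(jωC) = -j/(ω·C) = 0 - j1429 Ω
Step 3 — Series combination: Z_total = R + C = 1830 - j1429 Ω = 2322∠-38.0° Ω.
Step 4 — Source phasor: V = 58.4∠142.1° V = -46.08 + j35.87 V.
Step 5 — Current: I = V / Z = -0.02515 - j3.584e-05 A = 0.02515∠-179.9° A.
Step 6 — Complex power: S = V·I* = 1.158 - j0.904 VA.
Step 7 — Real power: P = Re(S) = 1.158 W.
Step 8 — Reactive power: Q = Im(S) = -0.904 VAR.
Step 9 — Apparent power: |S| = 1.469 VA.
Step 10 — Power factor: PF = P/|S| = 0.7882 (leading).

(a) P = 1.158 W  (b) Q = -0.904 VAR  (c) S = 1.469 VA  (d) PF = 0.7882 (leading)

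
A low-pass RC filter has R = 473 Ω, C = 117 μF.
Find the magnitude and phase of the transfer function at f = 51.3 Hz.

Step 1 — Angular frequency: ω = 2π·51.3 = 322.3 rad/s.
Step 2 — Transfer function: H(jω) = 1/(1 + jωRC).
Step 3 — Denominator: 1 + jωRC = 1 + j·322.3·473·0.000117 = 1 + j17.84.
Step 4 — H = 0.003133 - j0.05588.
Step 5 — Magnitude: |H| = 0.05597 (-25.0 dB); phase: φ = -86.8°.

|H| = 0.05597 (-25.0 dB), φ = -86.8°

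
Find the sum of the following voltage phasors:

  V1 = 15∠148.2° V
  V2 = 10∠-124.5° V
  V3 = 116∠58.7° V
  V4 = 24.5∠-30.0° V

Step 1 — Convert each phasor to rectangular form:
  V1 = 15·(cos(148.2°) + j·sin(148.2°)) = -12.75 + j7.904 V
  V2 = 10·(cos(-124.5°) + j·sin(-124.5°)) = -5.664 - j8.241 V
  V3 = 116·(cos(58.7°) + j·sin(58.7°)) = 60.26 + j99.12 V
  V4 = 24.5·(cos(-30.0°) + j·sin(-30.0°)) = 21.22 - j12.25 V
Step 2 — Sum components: V_total = 63.07 + j86.53 V.
Step 3 — Convert to polar: |V_total| = 107.1 V, ∠V_total = 53.9°.

V_total = 107.1∠53.9° V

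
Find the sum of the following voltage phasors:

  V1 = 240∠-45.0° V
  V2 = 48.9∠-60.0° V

Step 1 — Convert each phasor to rectangular form:
  V1 = 240·(cos(-45.0°) + j·sin(-45.0°)) = 169.7 - j169.7 V
  V2 = 48.9·(cos(-60.0°) + j·sin(-60.0°)) = 24.45 - j42.35 V
Step 2 — Sum components: V_total = 194.2 - j212.1 V.
Step 3 — Convert to polar: |V_total| = 287.5 V, ∠V_total = -47.5°.

V_total = 287.5∠-47.5° V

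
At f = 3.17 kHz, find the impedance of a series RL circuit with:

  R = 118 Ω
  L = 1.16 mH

Step 1 — Angular frequency: ω = 2π·f = 2π·3170 = 1.992e+04 rad/s.
Step 2 — Component impedances:
  R: Z = R = 118 Ω
  L: Z = jωL = j·1.992e+04·0.00116 = 0 + j23.1 Ω
Step 3 — Series combination: Z_total = R + L = 118 + j23.1 Ω = 120.2∠11.1° Ω.

Z = 118 + j23.1 Ω = 120.2∠11.1° Ω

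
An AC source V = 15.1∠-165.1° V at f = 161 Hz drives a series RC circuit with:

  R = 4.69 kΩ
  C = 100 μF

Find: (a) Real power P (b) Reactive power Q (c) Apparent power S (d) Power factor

Step 1 — Angular frequency: ω = 2π·f = 2π·161 = 1012 rad/s.
Step 2 — Component impedances:
  R: Z = R = 4690 Ω
  C: Z = 1/(jωC) = -j/(ω·C) = 0 - j9.885 Ω
Step 3 — Series combination: Z_total = R + C = 4690 - j9.885 Ω = 4690∠-0.1° Ω.
Step 4 — Source phasor: V = 15.1∠-165.1° V = -14.59 - j3.883 V.
Step 5 — Current: I = V / Z = -0.00311 - j0.0008344 A = 0.00322∠-165.0° A.
Step 6 — Complex power: S = V·I* = 0.04862 - j0.0001025 VA.
Step 7 — Real power: P = Re(S) = 0.04862 W.
Step 8 — Reactive power: Q = Im(S) = -0.0001025 VAR.
Step 9 — Apparent power: |S| = 0.04862 VA.
Step 10 — Power factor: PF = P/|S| = 1 (leading).

(a) P = 0.04862 W  (b) Q = -0.0001025 VAR  (c) S = 0.04862 VA  (d) PF = 1 (leading)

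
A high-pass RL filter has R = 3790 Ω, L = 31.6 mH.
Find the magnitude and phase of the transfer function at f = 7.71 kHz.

Step 1 — Angular frequency: ω = 2π·7710 = 4.844e+04 rad/s.
Step 2 — Transfer function: H(jω) = jωL/(R + jωL).
Step 3 — Numerator jωL = j·1531; denominator R + jωL = 3790 + j1531.
Step 4 — H = 0.1403 + j0.3473.
Step 5 — Magnitude: |H| = 0.3745 (-8.5 dB); phase: φ = 68.0°.

|H| = 0.3745 (-8.5 dB), φ = 68.0°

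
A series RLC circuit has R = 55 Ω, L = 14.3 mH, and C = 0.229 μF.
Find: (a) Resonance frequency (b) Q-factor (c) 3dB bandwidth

Step 1 — Resonance condition Im(Z)=0 gives ω₀ = 1/√(LC).
Step 2 — ω₀ = 1/√(0.0143·2.29e-07) = 1.747e+04 rad/s.
Step 3 — f₀ = ω₀/(2π) = 2781 Hz.
Step 4 — Series Q: Q = ω₀L/R = 1.747e+04·0.0143/55 = 4.543.
Step 5 — 3dB bandwidth: Δω = ω₀/Q = 3846 rad/s; BW = Δω/(2π) = 612.1 Hz.

(a) f₀ = 2781 Hz  (b) Q = 4.543  (c) BW = 612.1 Hz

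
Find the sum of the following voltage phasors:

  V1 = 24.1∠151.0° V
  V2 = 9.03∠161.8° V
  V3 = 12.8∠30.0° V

Step 1 — Convert each phasor to rectangular form:
  V1 = 24.1·(cos(151.0°) + j·sin(151.0°)) = -21.08 + j11.68 V
  V2 = 9.03·(cos(161.8°) + j·sin(161.8°)) = -8.578 + j2.82 V
  V3 = 12.8·(cos(30.0°) + j·sin(30.0°)) = 11.09 + j6.4 V
Step 2 — Sum components: V_total = -18.57 + j20.9 V.
Step 3 — Convert to polar: |V_total| = 27.96 V, ∠V_total = 131.6°.

V_total = 27.96∠131.6° V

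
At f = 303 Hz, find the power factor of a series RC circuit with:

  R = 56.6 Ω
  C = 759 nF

Step 1 — Angular frequency: ω = 2π·f = 2π·303 = 1904 rad/s.
Step 2 — Component impedances:
  R: Z = R = 56.6 Ω
  C: Z = 1/(jωC) = -j/(ω·C) = 0 - j692 Ω
Step 3 — Series combination: Z_total = R + C = 56.6 - j692 Ω = 694.4∠-85.3° Ω.
Step 4 — Power factor: PF = cos(φ) = Re(Z)/|Z| = 56.6/694.4 = 0.08151.
Step 5 — Type: Im(Z) = -692 ⇒ leading (phase φ = -85.3°).

PF = 0.08151 (leading, φ = -85.3°)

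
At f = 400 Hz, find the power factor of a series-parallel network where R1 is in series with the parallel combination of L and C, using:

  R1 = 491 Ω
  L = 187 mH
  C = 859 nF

Step 1 — Angular frequency: ω = 2π·f = 2π·400 = 2513 rad/s.
Step 2 — Component impedances:
  R1: Z = R = 491 Ω
  L: Z = jωL = j·2513·0.187 = 0 + j470 Ω
  C: Z = 1/(jωC) = -j/(ω·C) = 0 - j463.2 Ω
Step 3 — Parallel branch: L || C = 1/(1/L + 1/C) = 0 - j3.209e+04 Ω.
Step 4 — Series with R1: Z_total = R1 + (L || C) = 491 - j3.209e+04 Ω = 3.209e+04∠-89.1° Ω.
Step 5 — Power factor: PF = cos(φ) = Re(Z)/|Z| = 491/3.209e+04 = 0.0153.
Step 6 — Type: Im(Z) = -3.209e+04 ⇒ leading (phase φ = -89.1°).

PF = 0.0153 (leading, φ = -89.1°)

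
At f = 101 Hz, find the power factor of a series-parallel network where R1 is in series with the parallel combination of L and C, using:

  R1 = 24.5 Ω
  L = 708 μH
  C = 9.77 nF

Step 1 — Angular frequency: ω = 2π·f = 2π·101 = 634.6 rad/s.
Step 2 — Component impedances:
  R1: Z = R = 24.5 Ω
  L: Z = jωL = j·634.6·0.000708 = 0 + j0.4493 Ω
  C: Z = 1/(jωC) = -j/(ω·C) = 0 - j1.613e+05 Ω
Step 3 — Parallel branch: L || C = 1/(1/L + 1/C) = 0 + j0.4493 Ω.
Step 4 — Series with R1: Z_total = R1 + (L || C) = 24.5 + j0.4493 Ω = 24.5∠1.1° Ω.
Step 5 — Power factor: PF = cos(φ) = Re(Z)/|Z| = 24.5/24.504 = 0.9998.
Step 6 — Type: Im(Z) = 0.4493 ⇒ lagging (phase φ = 1.1°).

PF = 0.9998 (lagging, φ = 1.1°)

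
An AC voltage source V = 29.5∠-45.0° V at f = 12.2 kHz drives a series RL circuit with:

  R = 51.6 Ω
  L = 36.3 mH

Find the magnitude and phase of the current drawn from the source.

Step 1 — Angular frequency: ω = 2π·f = 2π·1.22e+04 = 7.665e+04 rad/s.
Step 2 — Component impedances:
  R: Z = R = 51.6 Ω
  L: Z = jωL = j·7.665e+04·0.0363 = 0 + j2783 Ω
Step 3 — Series combination: Z_total = R + L = 51.6 + j2783 Ω = 2783∠88.9° Ω.
Step 4 — Source phasor: V = 29.5∠-45.0° V = 20.86 - j20.86 V.
Step 5 — Ohm's law: I = V / Z_total = (20.86 - j20.86) / (51.6 + j2783) = -0.007355 - j0.007633 A.
Step 6 — Convert to polar: |I| = 0.0106 A, ∠I = -133.9°.

I = 0.0106∠-133.9° A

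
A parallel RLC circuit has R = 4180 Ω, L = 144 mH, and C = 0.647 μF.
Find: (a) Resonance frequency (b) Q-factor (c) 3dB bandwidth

Step 1 — Resonance: ω₀ = 1/√(LC) = 1/√(0.144·6.47e-07) = 3276 rad/s.
Step 2 — f₀ = ω₀/(2π) = 521.4 Hz.
Step 3 — Parallel Q: Q = R/(ω₀L) = 4180/(3276·0.144) = 8.86.
Step 4 — Bandwidth: Δω = ω₀/Q = 369.8 rad/s; BW = Δω/(2π) = 58.85 Hz.

(a) f₀ = 521.4 Hz  (b) Q = 8.86  (c) BW = 58.85 Hz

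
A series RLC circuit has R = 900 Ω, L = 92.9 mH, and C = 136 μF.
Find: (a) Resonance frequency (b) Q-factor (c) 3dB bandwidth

Step 1 — Resonance: ω₀ = 1/√(LC) = 1/√(0.0929·0.000136) = 281.3 rad/s.
Step 2 — f₀ = ω₀/(2π) = 44.78 Hz.
Step 3 — Series Q: Q = ω₀L/R = 281.3·0.0929/900 = 0.02904.
Step 4 — Bandwidth: Δω = ω₀/Q = 9688 rad/s; BW = Δω/(2π) = 1542 Hz.

(a) f₀ = 44.78 Hz  (b) Q = 0.02904  (c) BW = 1542 Hz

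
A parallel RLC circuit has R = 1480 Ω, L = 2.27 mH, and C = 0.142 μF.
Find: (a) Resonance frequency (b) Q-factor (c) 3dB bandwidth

Step 1 — Resonance: ω₀ = 1/√(LC) = 1/√(0.00227·1.42e-07) = 5.57e+04 rad/s.
Step 2 — f₀ = ω₀/(2π) = 8865 Hz.
Step 3 — Parallel Q: Q = R/(ω₀L) = 1480/(5.57e+04·0.00227) = 11.71.
Step 4 — Bandwidth: Δω = ω₀/Q = 4758 rad/s; BW = Δω/(2π) = 757.3 Hz.

(a) f₀ = 8865 Hz  (b) Q = 11.71  (c) BW = 757.3 Hz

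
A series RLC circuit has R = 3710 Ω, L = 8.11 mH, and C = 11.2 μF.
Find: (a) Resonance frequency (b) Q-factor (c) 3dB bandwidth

Step 1 — Resonance: ω₀ = 1/√(LC) = 1/√(0.00811·1.12e-05) = 3318 rad/s.
Step 2 — f₀ = ω₀/(2π) = 528.1 Hz.
Step 3 — Series Q: Q = ω₀L/R = 3318·0.00811/3710 = 0.007253.
Step 4 — Bandwidth: Δω = ω₀/Q = 4.575e+05 rad/s; BW = Δω/(2π) = 7.281e+04 Hz.

(a) f₀ = 528.1 Hz  (b) Q = 0.007253  (c) BW = 7.281e+04 Hz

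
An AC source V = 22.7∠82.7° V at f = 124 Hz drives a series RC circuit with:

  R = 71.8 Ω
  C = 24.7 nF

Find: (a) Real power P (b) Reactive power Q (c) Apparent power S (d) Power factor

Step 1 — Angular frequency: ω = 2π·f = 2π·124 = 779.1 rad/s.
Step 2 — Component impedances:
  R: Z = R = 71.8 Ω
  C: Z = 1/(jωC) = -j/(ω·C) = 0 - j5.196e+04 Ω
Step 3 — Series combination: Z_total = R + C = 71.8 - j5.196e+04 Ω = 5.196e+04∠-89.9° Ω.
Step 4 — Source phasor: V = 22.7∠82.7° V = 2.884 + j22.52 V.
Step 5 — Current: I = V / Z = -0.0004332 + j5.611e-05 A = 0.0004368∠172.6° A.
Step 6 — Complex power: S = V·I* = 1.37e-05 - j0.009916 VA.
Step 7 — Real power: P = Re(S) = 1.37e-05 W.
Step 8 — Reactive power: Q = Im(S) = -0.009916 VAR.
Step 9 — Apparent power: |S| = 0.009916 VA.
Step 10 — Power factor: PF = P/|S| = 0.001382 (leading).

(a) P = 1.37e-05 W  (b) Q = -0.009916 VAR  (c) S = 0.009916 VA  (d) PF = 0.001382 (leading)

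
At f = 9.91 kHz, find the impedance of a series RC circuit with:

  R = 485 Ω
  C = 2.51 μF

Step 1 — Angular frequency: ω = 2π·f = 2π·9910 = 6.227e+04 rad/s.
Step 2 — Component impedances:
  R: Z = R = 485 Ω
  C: Z = 1/(jωC) = -j/(ω·C) = 0 - j6.398 Ω
Step 3 — Series combination: Z_total = R + C = 485 - j6.398 Ω = 485∠-0.8° Ω.

Z = 485 - j6.398 Ω = 485∠-0.8° Ω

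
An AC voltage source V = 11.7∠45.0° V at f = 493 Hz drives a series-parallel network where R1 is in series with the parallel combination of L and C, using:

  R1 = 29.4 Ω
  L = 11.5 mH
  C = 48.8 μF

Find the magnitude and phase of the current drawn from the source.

Step 1 — Angular frequency: ω = 2π·f = 2π·493 = 3098 rad/s.
Step 2 — Component impedances:
  R1: Z = R = 29.4 Ω
  L: Z = jωL = j·3098·0.0115 = 0 + j35.62 Ω
  C: Z = 1/(jωC) = -j/(ω·C) = 0 - j6.615 Ω
Step 3 — Parallel branch: L || C = 1/(1/L + 1/C) = 0 - j8.124 Ω.
Step 4 — Series with R1: Z_total = R1 + (L || C) = 29.4 - j8.124 Ω = 30.5∠-15.4° Ω.
Step 5 — Source phasor: V = 11.7∠45.0° V = 8.273 + j8.273 V.
Step 6 — Ohm's law: I = V / Z_total = (8.273 + j8.273) / (29.4 - j8.124) = 0.1892 + j0.3337 A.
Step 7 — Convert to polar: |I| = 0.3836 A, ∠I = 60.4°.

I = 0.3836∠60.4° A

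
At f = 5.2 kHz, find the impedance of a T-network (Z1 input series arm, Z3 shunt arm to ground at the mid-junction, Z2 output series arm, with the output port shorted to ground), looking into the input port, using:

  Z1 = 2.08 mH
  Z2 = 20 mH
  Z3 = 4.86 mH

Step 1 — Angular frequency: ω = 2π·f = 2π·5200 = 3.267e+04 rad/s.
Step 2 — Component impedances:
  Z1: Z = jωL = j·3.267e+04·0.00208 = 0 + j67.96 Ω
  Z2: Z = jωL = j·3.267e+04·0.02 = 0 + j653.5 Ω
  Z3: Z = jωL = j·3.267e+04·0.00486 = 0 + j158.8 Ω
Step 3 — With the output port shorted to ground, the output series arm Z2 runs from the junction to ground; the shunt arm Z3 also runs from the junction to ground. They appear in parallel: Z3 || Z2 = 0 + j127.7 Ω.
Step 4 — Series with input arm Z1: Z_in = Z1 + (Z3 || Z2) = 0 + j195.7 Ω = 195.7∠90.0° Ω.

Z = 0 + j195.7 Ω = 195.7∠90.0° Ω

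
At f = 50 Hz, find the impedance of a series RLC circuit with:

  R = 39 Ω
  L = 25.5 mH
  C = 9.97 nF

Step 1 — Angular frequency: ω = 2π·f = 2π·50 = 314.2 rad/s.
Step 2 — Component impedances:
  R: Z = R = 39 Ω
  L: Z = jωL = j·314.2·0.0255 = 0 + j8.011 Ω
  C: Z = 1/(jωC) = -j/(ω·C) = 0 - j3.193e+05 Ω
Step 3 — Series combination: Z_total = R + L + C = 39 - j3.193e+05 Ω = 3.193e+05∠-90.0° Ω.

Z = 39 - j3.193e+05 Ω = 3.193e+05∠-90.0° Ω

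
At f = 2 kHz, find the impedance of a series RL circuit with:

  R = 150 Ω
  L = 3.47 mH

Step 1 — Angular frequency: ω = 2π·f = 2π·2000 = 1.257e+04 rad/s.
Step 2 — Component impedances:
  R: Z = R = 150 Ω
  L: Z = jωL = j·1.257e+04·0.00347 = 0 + j43.61 Ω
Step 3 — Series combination: Z_total = R + L = 150 + j43.61 Ω = 156.2∠16.2° Ω.

Z = 150 + j43.61 Ω = 156.2∠16.2° Ω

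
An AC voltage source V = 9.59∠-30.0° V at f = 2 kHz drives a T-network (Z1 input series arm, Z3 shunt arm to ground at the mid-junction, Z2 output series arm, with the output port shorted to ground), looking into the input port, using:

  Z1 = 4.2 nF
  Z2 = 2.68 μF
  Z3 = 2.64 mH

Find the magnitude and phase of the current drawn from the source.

Step 1 — Angular frequency: ω = 2π·f = 2π·2000 = 1.257e+04 rad/s.
Step 2 — Component impedances:
  Z1: Z = 1/(jωC) = -j/(ω·C) = 0 - j1.895e+04 Ω
  Z2: Z = 1/(jωC) = -j/(ω·C) = 0 - j29.69 Ω
  Z3: Z = jωL = j·1.257e+04·0.00264 = 0 + j33.18 Ω
Step 3 — With the output port shorted to ground, the output series arm Z2 runs from the junction to ground; the shunt arm Z3 also runs from the junction to ground. They appear in parallel: Z3 || Z2 = 0 - j282.9 Ω.
Step 4 — Series with input arm Z1: Z_in = Z1 + (Z3 || Z2) = 0 - j1.923e+04 Ω = 1.923e+04∠-90.0° Ω.
Step 5 — Source phasor: V = 9.59∠-30.0° V = 8.305 - j4.795 V.
Step 6 — Ohm's law: I = V / Z_total = (8.305 - j4.795) / (0 - j1.923e+04) = 0.0002494 + j0.0004319 A.
Step 7 — Convert to polar: |I| = 0.0004987 A, ∠I = 60.0°.

I = 0.0004987∠60.0° A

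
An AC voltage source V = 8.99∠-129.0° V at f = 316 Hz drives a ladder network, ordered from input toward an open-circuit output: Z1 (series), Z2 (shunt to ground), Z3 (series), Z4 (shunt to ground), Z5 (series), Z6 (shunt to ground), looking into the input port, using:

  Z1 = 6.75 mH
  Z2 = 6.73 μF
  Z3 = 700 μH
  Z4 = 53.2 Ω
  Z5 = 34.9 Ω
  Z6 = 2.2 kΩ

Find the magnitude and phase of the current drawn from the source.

Step 1 — Angular frequency: ω = 2π·f = 2π·316 = 1985 rad/s.
Step 2 — Component impedances:
  Z1: Z = jωL = j·1985·0.00675 = 0 + j13.4 Ω
  Z2: Z = 1/(jωC) = -j/(ω·C) = 0 - j74.84 Ω
  Z3: Z = jωL = j·1985·0.0007 = 0 + j1.39 Ω
  Z4: Z = R = 53.2 Ω
  Z5: Z = R = 34.9 Ω
  Z6: Z = R = 2200 Ω
Step 3 — Ladder network (open output): work backward from the far end, alternating series and parallel combinations. Z_in = 35.95 - j10.62 Ω = 37.49∠-16.5° Ω.
Step 4 — Source phasor: V = 8.99∠-129.0° V = -5.658 - j6.987 V.
Step 5 — Ohm's law: I = V / Z_total = (-5.658 - j6.987) / (35.95 - j10.62) = -0.09195 - j0.2215 A.
Step 6 — Convert to polar: |I| = 0.2398 A, ∠I = -112.5°.

I = 0.2398∠-112.5° A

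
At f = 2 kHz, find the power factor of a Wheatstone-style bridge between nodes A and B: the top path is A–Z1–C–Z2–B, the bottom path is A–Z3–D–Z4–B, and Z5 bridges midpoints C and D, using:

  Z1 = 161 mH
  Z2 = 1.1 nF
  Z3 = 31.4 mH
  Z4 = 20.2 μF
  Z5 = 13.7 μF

Step 1 — Angular frequency: ω = 2π·f = 2π·2000 = 1.257e+04 rad/s.
Step 2 — Component impedances:
  Z1: Z = jωL = j·1.257e+04·0.161 = 0 + j2023 Ω
  Z2: Z = 1/(jωC) = -j/(ω·C) = 0 - j7.234e+04 Ω
  Z3: Z = jωL = j·1.257e+04·0.0314 = 0 + j394.6 Ω
  Z4: Z = 1/(jωC) = -j/(ω·C) = 0 - j3.939 Ω
  Z5: Z = 1/(jωC) = -j/(ω·C) = 0 - j5.809 Ω
Step 3 — Bridge requires nodal analysis (the Z5 bridge couples midpoints C and D, so the two paths cannot be reduced to a simple series/parallel combination). Setting node B to ground and injecting 1 A at node A, the 3-node admittance system at A, C, D solves to V_A = Z_AB = 0 + j326.1 Ω = 326.1∠90.0° Ω.
Step 4 — Power factor: PF = cos(φ) = Re(Z)/|Z| = 0/326.1 = 0.
Step 5 — Type: Im(Z) = 326.1 ⇒ lagging (phase φ = 90.0°).

PF = 0 (lagging, φ = 90.0°)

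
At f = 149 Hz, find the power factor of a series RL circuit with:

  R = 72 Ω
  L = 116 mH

Step 1 — Angular frequency: ω = 2π·f = 2π·149 = 936.2 rad/s.
Step 2 — Component impedances:
  R: Z = R = 72 Ω
  L: Z = jωL = j·936.2·0.116 = 0 + j108.6 Ω
Step 3 — Series combination: Z_total = R + L = 72 + j108.6 Ω = 130.3∠56.5° Ω.
Step 4 — Power factor: PF = cos(φ) = Re(Z)/|Z| = 72/130.3 = 0.5526.
Step 5 — Type: Im(Z) = 108.6 ⇒ lagging (phase φ = 56.5°).

PF = 0.5526 (lagging, φ = 56.5°)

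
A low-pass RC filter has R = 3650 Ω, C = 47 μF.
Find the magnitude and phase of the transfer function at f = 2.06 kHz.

Step 1 — Angular frequency: ω = 2π·2060 = 1.294e+04 rad/s.
Step 2 — Transfer function: H(jω) = 1/(1 + jωRC).
Step 3 — Denominator: 1 + jωRC = 1 + j·1.294e+04·3650·4.7e-05 = 1 + j2220.
Step 4 — H = 2.028e-07 - j0.0004504.
Step 5 — Magnitude: |H| = 0.0004504 (-66.9 dB); phase: φ = -90.0°.

|H| = 0.0004504 (-66.9 dB), φ = -90.0°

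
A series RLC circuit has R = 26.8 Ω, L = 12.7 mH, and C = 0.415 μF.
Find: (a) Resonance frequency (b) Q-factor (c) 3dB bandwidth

Step 1 — Resonance condition Im(Z)=0 gives ω₀ = 1/√(LC).
Step 2 — ω₀ = 1/√(0.0127·4.15e-07) = 1.377e+04 rad/s.
Step 3 — f₀ = ω₀/(2π) = 2192 Hz.
Step 4 — Series Q: Q = ω₀L/R = 1.377e+04·0.0127/26.8 = 6.527.
Step 5 — 3dB bandwidth: Δω = ω₀/Q = 2110 rad/s; BW = Δω/(2π) = 335.9 Hz.

(a) f₀ = 2192 Hz  (b) Q = 6.527  (c) BW = 335.9 Hz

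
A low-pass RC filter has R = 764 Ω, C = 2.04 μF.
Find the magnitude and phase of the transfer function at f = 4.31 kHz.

Step 1 — Angular frequency: ω = 2π·4310 = 2.708e+04 rad/s.
Step 2 — Transfer function: H(jω) = 1/(1 + jωRC).
Step 3 — Denominator: 1 + jωRC = 1 + j·2.708e+04·764·2.04e-06 = 1 + j42.21.
Step 4 — H = 0.000561 - j0.02368.
Step 5 — Magnitude: |H| = 0.02369 (-32.5 dB); phase: φ = -88.6°.

|H| = 0.02369 (-32.5 dB), φ = -88.6°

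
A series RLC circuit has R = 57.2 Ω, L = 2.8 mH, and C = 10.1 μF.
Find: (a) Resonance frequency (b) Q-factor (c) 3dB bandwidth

Step 1 — Resonance: ω₀ = 1/√(LC) = 1/√(0.0028·1.01e-05) = 5946 rad/s.
Step 2 — f₀ = ω₀/(2π) = 946.4 Hz.
Step 3 — Series Q: Q = ω₀L/R = 5946·0.0028/57.2 = 0.2911.
Step 4 — Bandwidth: Δω = ω₀/Q = 2.043e+04 rad/s; BW = Δω/(2π) = 3251 Hz.

(a) f₀ = 946.4 Hz  (b) Q = 0.2911  (c) BW = 3251 Hz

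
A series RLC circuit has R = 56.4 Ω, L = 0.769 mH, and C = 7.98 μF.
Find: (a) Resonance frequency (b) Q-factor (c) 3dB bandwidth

Step 1 — Resonance: ω₀ = 1/√(LC) = 1/√(0.000769·7.98e-06) = 1.277e+04 rad/s.
Step 2 — f₀ = ω₀/(2π) = 2032 Hz.
Step 3 — Series Q: Q = ω₀L/R = 1.277e+04·0.000769/56.4 = 0.1741.
Step 4 — Bandwidth: Δω = ω₀/Q = 7.334e+04 rad/s; BW = Δω/(2π) = 1.167e+04 Hz.

(a) f₀ = 2032 Hz  (b) Q = 0.1741  (c) BW = 1.167e+04 Hz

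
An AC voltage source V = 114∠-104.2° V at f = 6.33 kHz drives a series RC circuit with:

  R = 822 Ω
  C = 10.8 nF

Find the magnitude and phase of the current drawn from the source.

Step 1 — Angular frequency: ω = 2π·f = 2π·6330 = 3.977e+04 rad/s.
Step 2 — Component impedances:
  R: Z = R = 822 Ω
  C: Z = 1/(jωC) = -j/(ω·C) = 0 - j2328 Ω
Step 3 — Series combination: Z_total = R + C = 822 - j2328 Ω = 2469∠-70.6° Ω.
Step 4 — Source phasor: V = 114∠-104.2° V = -27.97 - j110.5 V.
Step 5 — Ohm's law: I = V / Z_total = (-27.97 - j110.5) / (822 - j2328) = 0.03844 - j0.02558 A.
Step 6 — Convert to polar: |I| = 0.04617 A, ∠I = -33.6°.

I = 0.04617∠-33.6° A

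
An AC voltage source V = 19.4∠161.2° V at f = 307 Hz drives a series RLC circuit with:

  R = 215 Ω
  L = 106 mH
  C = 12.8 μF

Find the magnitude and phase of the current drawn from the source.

Step 1 — Angular frequency: ω = 2π·f = 2π·307 = 1929 rad/s.
Step 2 — Component impedances:
  R: Z = R = 215 Ω
  L: Z = jωL = j·1929·0.106 = 0 + j204.5 Ω
  C: Z = 1/(jωC) = -j/(ω·C) = 0 - j40.5 Ω
Step 3 — Series combination: Z_total = R + L + C = 215 + j164 Ω = 270.4∠37.3° Ω.
Step 4 — Source phasor: V = 19.4∠161.2° V = -18.36 + j6.252 V.
Step 5 — Ohm's law: I = V / Z_total = (-18.36 + j6.252) / (215 + j164) = -0.03999 + j0.05957 A.
Step 6 — Convert to polar: |I| = 0.07175 A, ∠I = 123.9°.

I = 0.07175∠123.9° A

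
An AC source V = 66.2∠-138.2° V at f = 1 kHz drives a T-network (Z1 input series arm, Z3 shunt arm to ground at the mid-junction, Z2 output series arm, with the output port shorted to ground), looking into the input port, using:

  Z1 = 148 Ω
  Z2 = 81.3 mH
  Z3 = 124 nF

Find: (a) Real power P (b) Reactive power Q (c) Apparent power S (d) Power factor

Step 1 — Angular frequency: ω = 2π·f = 2π·1000 = 6283 rad/s.
Step 2 — Component impedances:
  Z1: Z = R = 148 Ω
  Z2: Z = jωL = j·6283·0.0813 = 0 + j510.8 Ω
  Z3: Z = 1/(jωC) = -j/(ω·C) = 0 - j1284 Ω
Step 3 — With the output port shorted to ground, the output series arm Z2 runs from the junction to ground; the shunt arm Z3 also runs from the junction to ground. They appear in parallel: Z3 || Z2 = 0 + j848.5 Ω.
Step 4 — Series with input arm Z1: Z_in = Z1 + (Z3 || Z2) = 148 + j848.5 Ω = 861.3∠80.1° Ω.
Step 5 — Source phasor: V = 66.2∠-138.2° V = -49.35 - j44.12 V.
Step 6 — Current: I = V / Z = -0.06031 + j0.04764 A = 0.07686∠141.7° A.
Step 7 — Complex power: S = V·I* = 0.8742 + j5.012 VA.
Step 8 — Real power: P = Re(S) = 0.8742 W.
Step 9 — Reactive power: Q = Im(S) = 5.012 VAR.
Step 10 — Apparent power: |S| = 5.088 VA.
Step 11 — Power factor: PF = P/|S| = 0.1718 (lagging).

(a) P = 0.8742 W  (b) Q = 5.012 VAR  (c) S = 5.088 VA  (d) PF = 0.1718 (lagging)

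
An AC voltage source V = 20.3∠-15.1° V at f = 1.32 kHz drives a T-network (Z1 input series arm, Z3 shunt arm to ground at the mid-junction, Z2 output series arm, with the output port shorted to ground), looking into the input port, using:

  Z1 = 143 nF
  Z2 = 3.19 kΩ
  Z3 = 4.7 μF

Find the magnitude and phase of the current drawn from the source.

Step 1 — Angular frequency: ω = 2π·f = 2π·1320 = 8294 rad/s.
Step 2 — Component impedances:
  Z1: Z = 1/(jωC) = -j/(ω·C) = 0 - j843.2 Ω
  Z2: Z = R = 3190 Ω
  Z3: Z = 1/(jωC) = -j/(ω·C) = 0 - j25.65 Ω
Step 3 — With the output port shorted to ground, the output series arm Z2 runs from the junction to ground; the shunt arm Z3 also runs from the junction to ground. They appear in parallel: Z3 || Z2 = 0.2063 - j25.65 Ω.
Step 4 — Series with input arm Z1: Z_in = Z1 + (Z3 || Z2) = 0.2063 - j868.8 Ω = 868.8∠-90.0° Ω.
Step 5 — Source phasor: V = 20.3∠-15.1° V = 19.6 - j5.288 V.
Step 6 — Ohm's law: I = V / Z_total = (19.6 - j5.288) / (0.2063 - j868.8) = 0.006092 + j0.02256 A.
Step 7 — Convert to polar: |I| = 0.02337 A, ∠I = 74.9°.

I = 0.02337∠74.9° A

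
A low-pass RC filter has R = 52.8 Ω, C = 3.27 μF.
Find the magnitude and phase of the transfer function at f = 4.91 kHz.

Step 1 — Angular frequency: ω = 2π·4910 = 3.085e+04 rad/s.
Step 2 — Transfer function: H(jω) = 1/(1 + jωRC).
Step 3 — Denominator: 1 + jωRC = 1 + j·3.085e+04·52.8·3.27e-06 = 1 + j5.327.
Step 4 — H = 0.03405 - j0.1813.
Step 5 — Magnitude: |H| = 0.1845 (-14.7 dB); phase: φ = -79.4°.

|H| = 0.1845 (-14.7 dB), φ = -79.4°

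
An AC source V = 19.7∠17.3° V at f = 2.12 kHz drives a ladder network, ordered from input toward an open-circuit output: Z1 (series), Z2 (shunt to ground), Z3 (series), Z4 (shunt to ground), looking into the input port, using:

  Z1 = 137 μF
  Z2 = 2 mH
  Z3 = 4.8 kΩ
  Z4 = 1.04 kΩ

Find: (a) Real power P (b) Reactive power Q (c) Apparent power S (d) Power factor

Step 1 — Angular frequency: ω = 2π·f = 2π·2120 = 1.332e+04 rad/s.
Step 2 — Component impedances:
  Z1: Z = 1/(jωC) = -j/(ω·C) = 0 - j0.548 Ω
  Z2: Z = jωL = j·1.332e+04·0.002 = 0 + j26.64 Ω
  Z3: Z = R = 4800 Ω
  Z4: Z = R = 1040 Ω
Step 3 — Ladder network (open output): work backward from the far end, alternating series and parallel combinations. Z_in = 0.1215 + j26.09 Ω = 26.09∠89.7° Ω.
Step 4 — Source phasor: V = 19.7∠17.3° V = 18.81 + j5.858 V.
Step 5 — Current: I = V / Z = 0.2279 - j0.7198 A = 0.755∠-72.4° A.
Step 6 — Complex power: S = V·I* = 0.06927 + j14.87 VA.
Step 7 — Real power: P = Re(S) = 0.06927 W.
Step 8 — Reactive power: Q = Im(S) = 14.87 VAR.
Step 9 — Apparent power: |S| = 14.87 VA.
Step 10 — Power factor: PF = P/|S| = 0.004658 (lagging).

(a) P = 0.06927 W  (b) Q = 14.87 VAR  (c) S = 14.87 VA  (d) PF = 0.004658 (lagging)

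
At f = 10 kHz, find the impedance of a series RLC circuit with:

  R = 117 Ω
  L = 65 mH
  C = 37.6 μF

Step 1 — Angular frequency: ω = 2π·f = 2π·1e+04 = 6.283e+04 rad/s.
Step 2 — Component impedances:
  R: Z = R = 117 Ω
  L: Z = jωL = j·6.283e+04·0.065 = 0 + j4084 Ω
  C: Z = 1/(jωC) = -j/(ω·C) = 0 - j0.4233 Ω
Step 3 — Series combination: Z_total = R + L + C = 117 + j4084 Ω = 4085∠88.4° Ω.

Z = 117 + j4084 Ω = 4085∠88.4° Ω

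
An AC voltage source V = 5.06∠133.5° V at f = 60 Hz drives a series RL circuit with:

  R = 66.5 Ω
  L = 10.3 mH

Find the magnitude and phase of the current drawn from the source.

Step 1 — Angular frequency: ω = 2π·f = 2π·60 = 377 rad/s.
Step 2 — Component impedances:
  R: Z = R = 66.5 Ω
  L: Z = jωL = j·377·0.0103 = 0 + j3.883 Ω
Step 3 — Series combination: Z_total = R + L = 66.5 + j3.883 Ω = 66.61∠3.3° Ω.
Step 4 — Source phasor: V = 5.06∠133.5° V = -3.483 + j3.67 V.
Step 5 — Ohm's law: I = V / Z_total = (-3.483 + j3.67) / (66.5 + j3.883) = -0.04899 + j0.05805 A.
Step 6 — Convert to polar: |I| = 0.07596 A, ∠I = 130.2°.

I = 0.07596∠130.2° A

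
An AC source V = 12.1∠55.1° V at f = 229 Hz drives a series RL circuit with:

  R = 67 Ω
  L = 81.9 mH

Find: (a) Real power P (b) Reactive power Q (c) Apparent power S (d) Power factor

Step 1 — Angular frequency: ω = 2π·f = 2π·229 = 1439 rad/s.
Step 2 — Component impedances:
  R: Z = R = 67 Ω
  L: Z = jωL = j·1439·0.0819 = 0 + j117.8 Ω
Step 3 — Series combination: Z_total = R + L = 67 + j117.8 Ω = 135.6∠60.4° Ω.
Step 4 — Source phasor: V = 12.1∠55.1° V = 6.923 + j9.924 V.
Step 5 — Current: I = V / Z = 0.08888 - j0.008213 A = 0.08926∠-5.3° A.
Step 6 — Complex power: S = V·I* = 0.5338 + j0.9389 VA.
Step 7 — Real power: P = Re(S) = 0.5338 W.
Step 8 — Reactive power: Q = Im(S) = 0.9389 VAR.
Step 9 — Apparent power: |S| = 1.08 VA.
Step 10 — Power factor: PF = P/|S| = 0.4943 (lagging).

(a) P = 0.5338 W  (b) Q = 0.9389 VAR  (c) S = 1.08 VA  (d) PF = 0.4943 (lagging)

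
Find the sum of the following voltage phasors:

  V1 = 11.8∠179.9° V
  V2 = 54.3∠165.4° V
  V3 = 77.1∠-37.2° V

Step 1 — Convert each phasor to rectangular form:
  V1 = 11.8·(cos(179.9°) + j·sin(179.9°)) = -11.8 + j0.02059 V
  V2 = 54.3·(cos(165.4°) + j·sin(165.4°)) = -52.55 + j13.69 V
  V3 = 77.1·(cos(-37.2°) + j·sin(-37.2°)) = 61.41 - j46.61 V
Step 2 — Sum components: V_total = -2.934 - j32.91 V.
Step 3 — Convert to polar: |V_total| = 33.04 V, ∠V_total = -95.1°.

V_total = 33.04∠-95.1° V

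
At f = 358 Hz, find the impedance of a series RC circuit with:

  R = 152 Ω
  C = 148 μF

Step 1 — Angular frequency: ω = 2π·f = 2π·358 = 2249 rad/s.
Step 2 — Component impedances:
  R: Z = R = 152 Ω
  C: Z = 1/(jωC) = -j/(ω·C) = 0 - j3.004 Ω
Step 3 — Series combination: Z_total = R + C = 152 - j3.004 Ω = 152∠-1.1° Ω.

Z = 152 - j3.004 Ω = 152∠-1.1° Ω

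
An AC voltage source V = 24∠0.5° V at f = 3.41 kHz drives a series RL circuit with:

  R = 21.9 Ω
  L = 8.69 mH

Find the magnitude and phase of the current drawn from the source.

Step 1 — Angular frequency: ω = 2π·f = 2π·3410 = 2.143e+04 rad/s.
Step 2 — Component impedances:
  R: Z = R = 21.9 Ω
  L: Z = jωL = j·2.143e+04·0.00869 = 0 + j186.2 Ω
Step 3 — Series combination: Z_total = R + L = 21.9 + j186.2 Ω = 187.5∠83.3° Ω.
Step 4 — Source phasor: V = 24∠0.5° V = 24 + j0.2094 V.
Step 5 — Ohm's law: I = V / Z_total = (24 + j0.2094) / (21.9 + j186.2) = 0.01606 - j0.127 A.
Step 6 — Convert to polar: |I| = 0.128 A, ∠I = -82.8°.

I = 0.128∠-82.8° A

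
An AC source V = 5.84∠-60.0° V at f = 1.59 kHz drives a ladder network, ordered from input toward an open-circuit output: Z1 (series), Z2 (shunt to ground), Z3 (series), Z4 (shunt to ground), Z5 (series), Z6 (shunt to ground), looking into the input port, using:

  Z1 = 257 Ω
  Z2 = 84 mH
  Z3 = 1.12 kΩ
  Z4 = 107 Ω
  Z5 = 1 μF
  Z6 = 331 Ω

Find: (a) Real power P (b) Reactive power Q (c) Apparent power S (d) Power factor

Step 1 — Angular frequency: ω = 2π·f = 2π·1590 = 9990 rad/s.
Step 2 — Component impedances:
  Z1: Z = R = 257 Ω
  Z2: Z = jωL = j·9990·0.084 = 0 + j839.2 Ω
  Z3: Z = R = 1120 Ω
  Z4: Z = R = 107 Ω
  Z5: Z = 1/(jωC) = -j/(ω·C) = 0 - j100.1 Ω
  Z6: Z = R = 331 Ω
Step 3 — Ladder network (open output): work backward from the far end, alternating series and parallel combinations. Z_in = 652.6 + j564.9 Ω = 863.1∠40.9° Ω.
Step 4 — Source phasor: V = 5.84∠-60.0° V = 2.92 - j5.058 V.
Step 5 — Current: I = V / Z = -0.001277 - j0.006644 A = 0.006766∠-100.9° A.
Step 6 — Complex power: S = V·I* = 0.02988 + j0.02586 VA.
Step 7 — Real power: P = Re(S) = 0.02988 W.
Step 8 — Reactive power: Q = Im(S) = 0.02586 VAR.
Step 9 — Apparent power: |S| = 0.03951 VA.
Step 10 — Power factor: PF = P/|S| = 0.7561 (lagging).

(a) P = 0.02988 W  (b) Q = 0.02586 VAR  (c) S = 0.03951 VA  (d) PF = 0.7561 (lagging)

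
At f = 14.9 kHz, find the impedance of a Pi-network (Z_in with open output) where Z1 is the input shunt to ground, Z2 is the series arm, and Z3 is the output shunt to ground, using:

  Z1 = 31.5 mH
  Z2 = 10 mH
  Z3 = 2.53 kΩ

Step 1 — Angular frequency: ω = 2π·f = 2π·1.49e+04 = 9.362e+04 rad/s.
Step 2 — Component impedances:
  Z1: Z = jωL = j·9.362e+04·0.0315 = 0 + j2949 Ω
  Z2: Z = jωL = j·9.362e+04·0.01 = 0 + j936.2 Ω
  Z3: Z = R = 2530 Ω
Step 3 — With open output, the series arm Z2 and the output shunt Z3 appear in series to ground: Z2 + Z3 = 2530 + j936.2 Ω.
Step 4 — Parallel with input shunt Z1: Z_in = Z1 || (Z2 + Z3) = 1024 + j1377 Ω = 1716∠53.4° Ω.

Z = 1024 + j1377 Ω = 1716∠53.4° Ω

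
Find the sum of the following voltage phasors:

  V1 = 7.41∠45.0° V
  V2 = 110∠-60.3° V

Step 1 — Convert each phasor to rectangular form:
  V1 = 7.41·(cos(45.0°) + j·sin(45.0°)) = 5.24 + j5.24 V
  V2 = 110·(cos(-60.3°) + j·sin(-60.3°)) = 54.5 - j95.55 V
Step 2 — Sum components: V_total = 59.74 - j90.31 V.
Step 3 — Convert to polar: |V_total| = 108.3 V, ∠V_total = -56.5°.

V_total = 108.3∠-56.5° V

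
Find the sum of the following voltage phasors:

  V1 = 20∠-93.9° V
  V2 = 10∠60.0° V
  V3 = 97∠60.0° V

Step 1 — Convert each phasor to rectangular form:
  V1 = 20·(cos(-93.9°) + j·sin(-93.9°)) = -1.36 - j19.95 V
  V2 = 10·(cos(60.0°) + j·sin(60.0°)) = 5 + j8.66 V
  V3 = 97·(cos(60.0°) + j·sin(60.0°)) = 48.5 + j84 V
Step 2 — Sum components: V_total = 52.14 + j72.71 V.
Step 3 — Convert to polar: |V_total| = 89.47 V, ∠V_total = 54.4°.

V_total = 89.47∠54.4° V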